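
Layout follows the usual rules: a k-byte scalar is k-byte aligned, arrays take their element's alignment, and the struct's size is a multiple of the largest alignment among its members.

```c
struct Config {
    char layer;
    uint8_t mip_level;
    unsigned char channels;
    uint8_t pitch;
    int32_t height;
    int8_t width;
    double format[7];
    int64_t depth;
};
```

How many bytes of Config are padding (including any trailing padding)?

0..1  layer  (1B, 1-aligned)
1..2  mip_level  (1B, 1-aligned)
2..3  channels  (1B, 1-aligned)
3..4  pitch  (1B, 1-aligned)
4..8  height  (4B, 4-aligned)
8..9  width  (1B, 1-aligned)
9..16  -- padding (7B)
16..72  format  (56B, 8-aligned)
72..80  depth  (8B, 8-aligned)
sizeof = 80, alignof = 8
data bytes 73, size 80 → padding 7

7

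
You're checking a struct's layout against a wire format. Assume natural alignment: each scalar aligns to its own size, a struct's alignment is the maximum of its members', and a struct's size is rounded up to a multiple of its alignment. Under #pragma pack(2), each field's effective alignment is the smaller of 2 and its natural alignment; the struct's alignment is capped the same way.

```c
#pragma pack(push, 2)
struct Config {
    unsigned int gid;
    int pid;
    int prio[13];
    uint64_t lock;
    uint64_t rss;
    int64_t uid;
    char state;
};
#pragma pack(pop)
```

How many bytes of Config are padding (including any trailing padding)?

1

@0: gid [4B, align 2] → 4
@4: pid [4B, align 2] → 8
@8: prio [52B, align 2] → 60
@60: lock [8B, align 2] → 68
@68: rss [8B, align 2] → 76
@76: uid [8B, align 2] → 84
@84: state [1B, align 1] → 85
+1 tail pad (align 2)
size 86, align 2
data bytes 85, size 86 → padding 1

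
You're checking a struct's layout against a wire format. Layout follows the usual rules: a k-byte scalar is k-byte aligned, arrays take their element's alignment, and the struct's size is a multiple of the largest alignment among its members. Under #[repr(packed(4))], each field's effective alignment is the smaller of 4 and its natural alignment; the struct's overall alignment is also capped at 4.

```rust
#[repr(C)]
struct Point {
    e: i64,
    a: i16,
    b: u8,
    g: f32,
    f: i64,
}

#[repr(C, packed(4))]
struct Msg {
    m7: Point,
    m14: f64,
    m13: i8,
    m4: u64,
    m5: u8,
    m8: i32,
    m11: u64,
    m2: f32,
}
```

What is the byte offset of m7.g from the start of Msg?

12

Point: e at 0 (size 8, align 8) → ends 8; a at 8 (size 2, align 2) → ends 10; b at 10 (size 1, align 1) → ends 11; pad 1 to align 4 for g; g at 12 (size 4, align 4) → ends 16; f at 16 (size 8, align 8) → ends 24; total 24 bytes, alignment 8
m7 at 0 (size 24, align 4) → ends 24
within Point: g at 12
0 + 12 = 12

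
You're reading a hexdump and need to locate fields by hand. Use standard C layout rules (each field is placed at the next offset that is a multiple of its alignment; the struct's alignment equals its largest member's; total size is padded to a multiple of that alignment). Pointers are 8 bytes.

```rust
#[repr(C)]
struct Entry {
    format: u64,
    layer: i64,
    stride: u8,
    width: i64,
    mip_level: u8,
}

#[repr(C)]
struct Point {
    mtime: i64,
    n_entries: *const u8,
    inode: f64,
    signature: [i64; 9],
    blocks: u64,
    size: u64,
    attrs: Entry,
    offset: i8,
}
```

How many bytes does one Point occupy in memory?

160

Entry: @0: format [8B, align 8] → 8; @8: layer [8B, align 8] → 16; @16: stride [1B, align 1] → 17; +7 pad (align 8); @24: width [8B, align 8] → 32; @32: mip_level [1B, align 1] → 33; +7 tail pad (align 8); size 40, align 8
@0: mtime [8B, align 8] → 8
@8: n_entries [8B, align 8] → 16
@16: inode [8B, align 8] → 24
@24: signature [72B, align 8] → 96
@96: blocks [8B, align 8] → 104
@104: size [8B, align 8] → 112
@112: attrs [40B, align 8] → 152
@152: offset [1B, align 1] → 153
+7 tail pad (align 8)
size 160, align 8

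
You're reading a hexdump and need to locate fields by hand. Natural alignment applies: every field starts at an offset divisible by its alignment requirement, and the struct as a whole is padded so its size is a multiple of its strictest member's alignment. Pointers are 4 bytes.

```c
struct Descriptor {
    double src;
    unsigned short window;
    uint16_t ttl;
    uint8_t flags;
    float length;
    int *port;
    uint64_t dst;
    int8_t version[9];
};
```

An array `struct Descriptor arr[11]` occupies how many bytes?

528

0..8  src  (8B, 8-aligned)
8..10  window  (2B, 2-aligned)
10..12  ttl  (2B, 2-aligned)
12..13  flags  (1B, 1-aligned)
13..16  -- padding (3B)
16..20  length  (4B, 4-aligned)
20..24  port  (4B, 4-aligned)
24..32  dst  (8B, 8-aligned)
32..41  version  (9B, 1-aligned)
41..48  -- tail padding (7B)
sizeof = 48, alignof = 8
array of 11: 11 × 48 = 528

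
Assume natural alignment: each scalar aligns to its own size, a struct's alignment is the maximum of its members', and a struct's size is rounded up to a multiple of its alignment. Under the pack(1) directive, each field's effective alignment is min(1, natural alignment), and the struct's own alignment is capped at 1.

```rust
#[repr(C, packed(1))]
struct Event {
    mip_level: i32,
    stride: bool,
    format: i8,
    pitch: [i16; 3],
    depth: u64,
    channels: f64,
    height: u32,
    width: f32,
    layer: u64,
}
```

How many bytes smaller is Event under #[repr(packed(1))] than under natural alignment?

natural layout:
  0..4  mip_level  (4B, 4-aligned)
  4..5  stride  (1B, 1-aligned)
  5..6  format  (1B, 1-aligned)
  6..12  pitch  (6B, 2-aligned)
  12..16  -- padding (4B)
  16..24  depth  (8B, 8-aligned)
  24..32  channels  (8B, 8-aligned)
  32..36  height  (4B, 4-aligned)
  36..40  width  (4B, 4-aligned)
  40..48  layer  (8B, 8-aligned)
  sizeof = 48, alignof = 8
packed(1) layout:
  0..4  mip_level  (4B, 1-aligned)
  4..5  stride  (1B, 1-aligned)
  5..6  format  (1B, 1-aligned)
  6..12  pitch  (6B, 1-aligned)
  12..20  depth  (8B, 1-aligned)
  20..28  channels  (8B, 1-aligned)
  28..32  height  (4B, 1-aligned)
  32..36  width  (4B, 1-aligned)
  36..44  layer  (8B, 1-aligned)
  sizeof = 44, alignof = 1
48 − 44 = 4

4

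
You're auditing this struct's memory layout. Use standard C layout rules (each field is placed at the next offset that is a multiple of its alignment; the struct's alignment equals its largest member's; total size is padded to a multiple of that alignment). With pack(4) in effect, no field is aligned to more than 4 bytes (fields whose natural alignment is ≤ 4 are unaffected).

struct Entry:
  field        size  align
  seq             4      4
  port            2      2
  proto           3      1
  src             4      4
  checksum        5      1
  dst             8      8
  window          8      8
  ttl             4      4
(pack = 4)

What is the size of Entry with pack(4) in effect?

seq at 0 (size 4, align 4) → ends 4
port at 4 (size 2, align 2) → ends 6
proto at 6 (size 3, align 1) → ends 9
pad 3 to align 4 for src
src at 12 (size 4, align 4) → ends 16
checksum at 16 (size 5, align 1) → ends 21
pad 3 to align 4 for dst
dst at 24 (size 8, align 4) → ends 32
window at 32 (size 8, align 4) → ends 40
ttl at 40 (size 4, align 4) → ends 44
total 44 bytes, alignment 4

44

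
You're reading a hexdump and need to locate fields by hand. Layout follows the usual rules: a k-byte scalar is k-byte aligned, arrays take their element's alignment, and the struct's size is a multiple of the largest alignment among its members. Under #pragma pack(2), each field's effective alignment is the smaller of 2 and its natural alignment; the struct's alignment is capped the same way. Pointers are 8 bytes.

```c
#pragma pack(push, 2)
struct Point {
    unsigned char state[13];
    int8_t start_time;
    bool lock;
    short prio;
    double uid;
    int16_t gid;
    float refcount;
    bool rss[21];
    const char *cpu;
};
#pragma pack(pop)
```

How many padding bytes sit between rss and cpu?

1

state at 0 (size 13, align 1) → ends 13
start_time at 13 (size 1, align 1) → ends 14
lock at 14 (size 1, align 1) → ends 15
pad 1 to align 2 for prio
prio at 16 (size 2, align 2) → ends 18
uid at 18 (size 8, align 2) → ends 26
gid at 26 (size 2, align 2) → ends 28
refcount at 28 (size 4, align 2) → ends 32
rss at 32 (size 21, align 1) → ends 53
pad 1 to align 2 for cpu
cpu at 54 (size 8, align 2) → ends 62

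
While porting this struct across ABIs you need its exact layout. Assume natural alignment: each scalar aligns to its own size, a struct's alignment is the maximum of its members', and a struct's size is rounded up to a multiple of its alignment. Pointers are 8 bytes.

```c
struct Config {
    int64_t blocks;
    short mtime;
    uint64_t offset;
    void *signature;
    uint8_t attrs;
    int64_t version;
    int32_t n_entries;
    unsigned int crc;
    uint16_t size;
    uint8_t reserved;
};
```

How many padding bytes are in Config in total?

@0: blocks [8B, align 8] → 8
@8: mtime [2B, align 2] → 10
+6 pad (align 8)
@16: offset [8B, align 8] → 24
@24: signature [8B, align 8] → 32
@32: attrs [1B, align 1] → 33
+7 pad (align 8)
@40: version [8B, align 8] → 48
@48: n_entries [4B, align 4] → 52
@52: crc [4B, align 4] → 56
@56: size [2B, align 2] → 58
@58: reserved [1B, align 1] → 59
+5 tail pad (align 8)
size 64, align 8
data bytes 46, size 64 → padding 18

18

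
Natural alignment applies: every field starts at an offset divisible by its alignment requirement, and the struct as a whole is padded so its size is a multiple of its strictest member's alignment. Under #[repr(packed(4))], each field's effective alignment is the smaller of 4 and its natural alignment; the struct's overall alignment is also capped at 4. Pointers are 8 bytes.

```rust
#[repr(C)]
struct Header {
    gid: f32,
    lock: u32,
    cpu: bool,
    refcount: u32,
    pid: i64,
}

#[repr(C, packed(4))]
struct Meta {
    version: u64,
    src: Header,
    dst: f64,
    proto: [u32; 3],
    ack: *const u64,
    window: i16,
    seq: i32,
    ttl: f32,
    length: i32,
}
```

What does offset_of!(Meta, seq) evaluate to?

Header: gid at 0 (size 4, align 4) → ends 4; lock at 4 (size 4, align 4) → ends 8; cpu at 8 (size 1, align 1) → ends 9; pad 3 to align 4 for refcount; refcount at 12 (size 4, align 4) → ends 16; pid at 16 (size 8, align 8) → ends 24; total 24 bytes, alignment 8
version at 0 (size 8, align 4) → ends 8
src at 8 (size 24, align 4) → ends 32
dst at 32 (size 8, align 4) → ends 40
proto at 40 (size 12, align 4) → ends 52
ack at 52 (size 8, align 4) → ends 60
window at 60 (size 2, align 2) → ends 62
pad 2 to align 4 for seq
seq at 64 (size 4, align 4) → ends 68

64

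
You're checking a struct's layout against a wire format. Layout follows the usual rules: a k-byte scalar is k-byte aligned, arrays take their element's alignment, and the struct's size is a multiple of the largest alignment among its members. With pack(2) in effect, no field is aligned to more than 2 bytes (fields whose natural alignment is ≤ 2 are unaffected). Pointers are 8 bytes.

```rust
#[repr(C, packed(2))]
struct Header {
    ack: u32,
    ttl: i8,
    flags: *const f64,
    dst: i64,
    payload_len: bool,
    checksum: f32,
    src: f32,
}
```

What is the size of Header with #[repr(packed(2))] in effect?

@0: ack [4B, align 2] → 4
@4: ttl [1B, align 1] → 5
+1 pad (align 2)
@6: flags [8B, align 2] → 14
@14: dst [8B, align 2] → 22
@22: payload_len [1B, align 1] → 23
+1 pad (align 2)
@24: checksum [4B, align 2] → 28
@28: src [4B, align 2] → 32
size 32, align 2

32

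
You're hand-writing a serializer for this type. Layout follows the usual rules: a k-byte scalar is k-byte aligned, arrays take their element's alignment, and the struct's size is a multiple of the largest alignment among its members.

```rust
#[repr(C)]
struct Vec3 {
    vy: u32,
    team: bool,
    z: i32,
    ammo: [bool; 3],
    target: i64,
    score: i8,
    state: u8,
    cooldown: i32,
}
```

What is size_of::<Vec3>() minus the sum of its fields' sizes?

0..4  vy  (4B, 4-aligned)
4..5  team  (1B, 1-aligned)
5..8  -- padding (3B)
8..12  z  (4B, 4-aligned)
12..15  ammo  (3B, 1-aligned)
15..16  -- padding (1B)
16..24  target  (8B, 8-aligned)
24..25  score  (1B, 1-aligned)
25..26  state  (1B, 1-aligned)
26..28  -- padding (2B)
28..32  cooldown  (4B, 4-aligned)
sizeof = 32, alignof = 8
data bytes 26, size 32 → padding 6

6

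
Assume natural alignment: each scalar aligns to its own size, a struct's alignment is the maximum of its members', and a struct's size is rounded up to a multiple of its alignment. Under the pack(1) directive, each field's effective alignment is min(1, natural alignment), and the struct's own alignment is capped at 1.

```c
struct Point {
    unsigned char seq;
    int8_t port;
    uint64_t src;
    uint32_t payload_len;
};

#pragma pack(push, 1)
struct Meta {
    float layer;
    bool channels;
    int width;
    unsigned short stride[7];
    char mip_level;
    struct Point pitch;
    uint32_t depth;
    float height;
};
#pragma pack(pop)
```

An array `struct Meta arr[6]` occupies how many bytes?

Point: @0: seq [1B, align 1] → 1; @1: port [1B, align 1] → 2; +6 pad (align 8); @8: src [8B, align 8] → 16; @16: payload_len [4B, align 4] → 20; +4 tail pad (align 8); size 24, align 8
@0: layer [4B, align 1] → 4
@4: channels [1B, align 1] → 5
@5: width [4B, align 1] → 9
@9: stride [14B, align 1] → 23
@23: mip_level [1B, align 1] → 24
@24: pitch [24B, align 1] → 48
@48: depth [4B, align 1] → 52
@52: height [4B, align 1] → 56
size 56, align 1
array of 6: 6 × 56 = 336

336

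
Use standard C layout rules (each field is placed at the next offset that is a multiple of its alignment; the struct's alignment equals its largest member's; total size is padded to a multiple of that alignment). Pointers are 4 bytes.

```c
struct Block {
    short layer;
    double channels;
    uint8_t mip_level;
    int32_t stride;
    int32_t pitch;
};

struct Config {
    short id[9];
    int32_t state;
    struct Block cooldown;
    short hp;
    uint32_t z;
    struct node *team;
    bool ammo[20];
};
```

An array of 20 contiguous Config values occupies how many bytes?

1760

Block: @0: layer [2B, align 2] → 2; +6 pad (align 8); @8: channels [8B, align 8] → 16; @16: mip_level [1B, align 1] → 17; +3 pad (align 4); @20: stride [4B, align 4] → 24; @24: pitch [4B, align 4] → 28; +4 tail pad (align 8); size 32, align 8
@0: id [18B, align 2] → 18
+2 pad (align 4)
@20: state [4B, align 4] → 24
@24: cooldown [32B, align 8] → 56
@56: hp [2B, align 2] → 58
+2 pad (align 4)
@60: z [4B, align 4] → 64
@64: team [4B, align 4] → 68
@68: ammo [20B, align 1] → 88
size 88, align 8
array of 20: 20 × 88 = 1760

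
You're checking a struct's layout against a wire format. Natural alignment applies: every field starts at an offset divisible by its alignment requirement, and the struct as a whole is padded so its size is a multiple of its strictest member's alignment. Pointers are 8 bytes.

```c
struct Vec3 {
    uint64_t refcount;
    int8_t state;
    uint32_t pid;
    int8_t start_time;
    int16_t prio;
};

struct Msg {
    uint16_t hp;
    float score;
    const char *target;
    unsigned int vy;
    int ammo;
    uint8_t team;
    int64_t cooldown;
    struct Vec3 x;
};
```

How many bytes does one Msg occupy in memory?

Vec3: 0..8  refcount  (8B, 8-aligned); 8..9  state  (1B, 1-aligned); 9..12  -- padding (3B); 12..16  pid  (4B, 4-aligned); 16..17  start_time  (1B, 1-aligned); 17..18  -- padding (1B); 18..20  prio  (2B, 2-aligned); 20..24  -- tail padding (4B); sizeof = 24, alignof = 8
0..2  hp  (2B, 2-aligned)
2..4  -- padding (2B)
4..8  score  (4B, 4-aligned)
8..16  target  (8B, 8-aligned)
16..20  vy  (4B, 4-aligned)
20..24  ammo  (4B, 4-aligned)
24..25  team  (1B, 1-aligned)
25..32  -- padding (7B)
32..40  cooldown  (8B, 8-aligned)
40..64  x  (24B, 8-aligned)
sizeof = 64, alignof = 8

64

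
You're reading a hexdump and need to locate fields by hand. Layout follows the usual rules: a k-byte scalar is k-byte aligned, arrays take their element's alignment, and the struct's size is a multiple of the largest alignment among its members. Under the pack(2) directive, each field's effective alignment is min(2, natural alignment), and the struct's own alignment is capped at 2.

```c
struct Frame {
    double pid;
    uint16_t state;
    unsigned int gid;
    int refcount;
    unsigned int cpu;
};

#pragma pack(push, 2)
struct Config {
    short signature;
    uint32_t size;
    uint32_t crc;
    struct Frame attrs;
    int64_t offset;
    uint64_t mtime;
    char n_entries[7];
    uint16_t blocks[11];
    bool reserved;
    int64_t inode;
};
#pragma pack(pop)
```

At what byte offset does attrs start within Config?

10

Frame: pid at 0 (size 8, align 8) → ends 8; state at 8 (size 2, align 2) → ends 10; pad 2 to align 4 for gid; gid at 12 (size 4, align 4) → ends 16; refcount at 16 (size 4, align 4) → ends 20; cpu at 20 (size 4, align 4) → ends 24; total 24 bytes, alignment 8
signature at 0 (size 2, align 2) → ends 2
size at 2 (size 4, align 2) → ends 6
crc at 6 (size 4, align 2) → ends 10
attrs at 10 (size 24, align 2) → ends 34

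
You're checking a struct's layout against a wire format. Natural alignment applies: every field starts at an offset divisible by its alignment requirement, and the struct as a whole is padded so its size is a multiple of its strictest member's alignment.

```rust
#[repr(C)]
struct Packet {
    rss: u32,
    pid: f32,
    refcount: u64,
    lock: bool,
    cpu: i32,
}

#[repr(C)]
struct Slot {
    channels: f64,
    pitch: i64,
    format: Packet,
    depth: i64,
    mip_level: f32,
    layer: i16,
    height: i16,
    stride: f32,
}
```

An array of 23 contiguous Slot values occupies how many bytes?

1472

Packet: @0: rss [4B, align 4] → 4; @4: pid [4B, align 4] → 8; @8: refcount [8B, align 8] → 16; @16: lock [1B, align 1] → 17; +3 pad (align 4); @20: cpu [4B, align 4] → 24; size 24, align 8
@0: channels [8B, align 8] → 8
@8: pitch [8B, align 8] → 16
@16: format [24B, align 8] → 40
@40: depth [8B, align 8] → 48
@48: mip_level [4B, align 4] → 52
@52: layer [2B, align 2] → 54
@54: height [2B, align 2] → 56
@56: stride [4B, align 4] → 60
+4 tail pad (align 8)
size 64, align 8
array of 23: 23 × 64 = 1472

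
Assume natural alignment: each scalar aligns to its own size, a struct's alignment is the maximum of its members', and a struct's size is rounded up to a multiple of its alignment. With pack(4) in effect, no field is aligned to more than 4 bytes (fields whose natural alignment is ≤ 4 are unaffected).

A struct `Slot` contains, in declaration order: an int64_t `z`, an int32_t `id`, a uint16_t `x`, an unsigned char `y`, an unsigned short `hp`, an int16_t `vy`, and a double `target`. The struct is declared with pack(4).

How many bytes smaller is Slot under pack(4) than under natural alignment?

natural layout:
  0..8  z  (8B, 8-aligned)
  8..12  id  (4B, 4-aligned)
  12..14  x  (2B, 2-aligned)
  14..15  y  (1B, 1-aligned)
  15..16  -- padding (1B)
  16..18  hp  (2B, 2-aligned)
  18..20  vy  (2B, 2-aligned)
  20..24  -- padding (4B)
  24..32  target  (8B, 8-aligned)
  sizeof = 32, alignof = 8
packed(4) layout:
  0..8  z  (8B, 4-aligned)
  8..12  id  (4B, 4-aligned)
  12..14  x  (2B, 2-aligned)
  14..15  y  (1B, 1-aligned)
  15..16  -- padding (1B)
  16..18  hp  (2B, 2-aligned)
  18..20  vy  (2B, 2-aligned)
  20..28  target  (8B, 4-aligned)
  sizeof = 28, alignof = 4
32 − 28 = 4

4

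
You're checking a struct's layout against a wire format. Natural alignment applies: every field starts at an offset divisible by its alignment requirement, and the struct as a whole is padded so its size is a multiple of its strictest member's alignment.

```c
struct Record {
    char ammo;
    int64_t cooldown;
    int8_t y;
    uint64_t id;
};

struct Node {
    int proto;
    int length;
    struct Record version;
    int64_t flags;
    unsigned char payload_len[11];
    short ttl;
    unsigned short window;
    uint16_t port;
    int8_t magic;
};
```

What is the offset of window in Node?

62

Record: ammo at 0 (size 1, align 1) → ends 1; pad 7 to align 8 for cooldown; cooldown at 8 (size 8, align 8) → ends 16; y at 16 (size 1, align 1) → ends 17; pad 7 to align 8 for id; id at 24 (size 8, align 8) → ends 32; total 32 bytes, alignment 8
proto at 0 (size 4, align 4) → ends 4
length at 4 (size 4, align 4) → ends 8
version at 8 (size 32, align 8) → ends 40
flags at 40 (size 8, align 8) → ends 48
payload_len at 48 (size 11, align 1) → ends 59
pad 1 to align 2 for ttl
ttl at 60 (size 2, align 2) → ends 62
window at 62 (size 2, align 2) → ends 64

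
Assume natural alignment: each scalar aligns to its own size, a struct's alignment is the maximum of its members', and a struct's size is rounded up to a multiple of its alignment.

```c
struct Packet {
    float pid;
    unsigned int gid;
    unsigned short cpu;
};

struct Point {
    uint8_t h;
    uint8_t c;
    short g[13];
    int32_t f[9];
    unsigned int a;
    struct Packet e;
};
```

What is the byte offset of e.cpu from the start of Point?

76

Packet: 0..4  pid  (4B, 4-aligned); 4..8  gid  (4B, 4-aligned); 8..10  cpu  (2B, 2-aligned); 10..12  -- tail padding (2B); sizeof = 12, alignof = 4
0..1  h  (1B, 1-aligned)
1..2  c  (1B, 1-aligned)
2..28  g  (26B, 2-aligned)
28..64  f  (36B, 4-aligned)
64..68  a  (4B, 4-aligned)
68..80  e  (12B, 4-aligned)
within Packet: cpu at 8
68 + 8 = 76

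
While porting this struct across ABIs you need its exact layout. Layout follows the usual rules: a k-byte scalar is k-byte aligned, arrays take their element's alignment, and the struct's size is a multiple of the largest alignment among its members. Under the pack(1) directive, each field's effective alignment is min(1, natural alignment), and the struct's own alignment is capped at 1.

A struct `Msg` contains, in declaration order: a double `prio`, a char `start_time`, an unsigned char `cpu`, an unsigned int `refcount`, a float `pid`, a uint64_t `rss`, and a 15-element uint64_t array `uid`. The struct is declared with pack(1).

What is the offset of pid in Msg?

prio at 0 (size 8, align 1) → ends 8
start_time at 8 (size 1, align 1) → ends 9
cpu at 9 (size 1, align 1) → ends 10
refcount at 10 (size 4, align 1) → ends 14
pid at 14 (size 4, align 1) → ends 18

14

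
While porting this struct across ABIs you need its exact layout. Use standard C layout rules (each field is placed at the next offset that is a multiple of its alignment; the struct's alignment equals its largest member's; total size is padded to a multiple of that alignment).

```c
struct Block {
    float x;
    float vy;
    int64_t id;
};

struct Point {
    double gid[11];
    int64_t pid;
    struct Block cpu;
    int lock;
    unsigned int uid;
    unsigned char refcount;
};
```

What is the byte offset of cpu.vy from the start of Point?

100

Block: 0..4  x  (4B, 4-aligned); 4..8  vy  (4B, 4-aligned); 8..16  id  (8B, 8-aligned); sizeof = 16, alignof = 8
0..88  gid  (88B, 8-aligned)
88..96  pid  (8B, 8-aligned)
96..112  cpu  (16B, 8-aligned)
within Block: vy at 4
96 + 4 = 100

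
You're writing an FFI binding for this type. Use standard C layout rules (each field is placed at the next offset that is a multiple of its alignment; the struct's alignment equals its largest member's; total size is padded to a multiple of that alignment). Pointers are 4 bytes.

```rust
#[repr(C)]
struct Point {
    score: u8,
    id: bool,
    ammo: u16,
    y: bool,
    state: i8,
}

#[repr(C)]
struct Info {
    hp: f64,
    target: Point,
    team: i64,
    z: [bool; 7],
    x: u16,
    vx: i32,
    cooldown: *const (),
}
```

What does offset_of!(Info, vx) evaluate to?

36

Point: score at 0 (size 1, align 1) → ends 1; id at 1 (size 1, align 1) → ends 2; ammo at 2 (size 2, align 2) → ends 4; y at 4 (size 1, align 1) → ends 5; state at 5 (size 1, align 1) → ends 6; total 6 bytes, alignment 2
hp at 0 (size 8, align 8) → ends 8
target at 8 (size 6, align 2) → ends 14
pad 2 to align 8 for team
team at 16 (size 8, align 8) → ends 24
z at 24 (size 7, align 1) → ends 31
pad 1 to align 2 for x
x at 32 (size 2, align 2) → ends 34
pad 2 to align 4 for vx
vx at 36 (size 4, align 4) → ends 40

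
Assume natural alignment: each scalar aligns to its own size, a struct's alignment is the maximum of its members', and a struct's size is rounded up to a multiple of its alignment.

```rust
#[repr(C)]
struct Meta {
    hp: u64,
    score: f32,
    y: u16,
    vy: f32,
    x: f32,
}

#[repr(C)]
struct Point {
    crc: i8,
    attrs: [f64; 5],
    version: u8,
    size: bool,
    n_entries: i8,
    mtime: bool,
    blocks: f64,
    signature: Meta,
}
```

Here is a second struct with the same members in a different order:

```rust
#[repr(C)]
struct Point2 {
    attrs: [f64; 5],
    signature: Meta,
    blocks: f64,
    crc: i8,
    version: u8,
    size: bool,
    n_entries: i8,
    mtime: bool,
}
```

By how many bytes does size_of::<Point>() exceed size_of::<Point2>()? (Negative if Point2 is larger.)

8

Meta: 0..8  hp  (8B, 8-aligned); 8..12  score  (4B, 4-aligned); 12..14  y  (2B, 2-aligned); 14..16  -- padding (2B); 16..20  vy  (4B, 4-aligned); 20..24  x  (4B, 4-aligned); sizeof = 24, alignof = 8
0..1  crc  (1B, 1-aligned)
1..8  -- padding (7B)
8..48  attrs  (40B, 8-aligned)
48..49  version  (1B, 1-aligned)
49..50  size  (1B, 1-aligned)
50..51  n_entries  (1B, 1-aligned)
51..52  mtime  (1B, 1-aligned)
52..56  -- padding (4B)
56..64  blocks  (8B, 8-aligned)
64..88  signature  (24B, 8-aligned)
sizeof = 88, alignof = 8
— Point2 —
0..40  attrs  (40B, 8-aligned)
40..64  signature  (24B, 8-aligned)
64..72  blocks  (8B, 8-aligned)
72..73  crc  (1B, 1-aligned)
73..74  version  (1B, 1-aligned)
74..75  size  (1B, 1-aligned)
75..76  n_entries  (1B, 1-aligned)
76..77  mtime  (1B, 1-aligned)
77..80  -- tail padding (3B)
sizeof = 80, alignof = 8
88 − 80 = 8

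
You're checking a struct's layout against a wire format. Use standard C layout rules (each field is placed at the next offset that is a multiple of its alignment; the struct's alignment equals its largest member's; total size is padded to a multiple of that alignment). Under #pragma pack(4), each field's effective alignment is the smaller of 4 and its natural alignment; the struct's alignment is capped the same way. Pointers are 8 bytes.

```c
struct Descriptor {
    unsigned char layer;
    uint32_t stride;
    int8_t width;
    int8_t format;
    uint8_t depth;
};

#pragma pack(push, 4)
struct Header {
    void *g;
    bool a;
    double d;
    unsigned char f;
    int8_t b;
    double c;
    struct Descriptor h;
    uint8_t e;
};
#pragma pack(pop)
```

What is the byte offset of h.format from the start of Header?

41

Descriptor: @0: layer [1B, align 1] → 1; +3 pad (align 4); @4: stride [4B, align 4] → 8; @8: width [1B, align 1] → 9; @9: format [1B, align 1] → 10; @10: depth [1B, align 1] → 11; +1 tail pad (align 4); size 12, align 4
@0: g [8B, align 4] → 8
@8: a [1B, align 1] → 9
+3 pad (align 4)
@12: d [8B, align 4] → 20
@20: f [1B, align 1] → 21
@21: b [1B, align 1] → 22
+2 pad (align 4)
@24: c [8B, align 4] → 32
@32: h [12B, align 4] → 44
within Descriptor: format at 9
32 + 9 = 41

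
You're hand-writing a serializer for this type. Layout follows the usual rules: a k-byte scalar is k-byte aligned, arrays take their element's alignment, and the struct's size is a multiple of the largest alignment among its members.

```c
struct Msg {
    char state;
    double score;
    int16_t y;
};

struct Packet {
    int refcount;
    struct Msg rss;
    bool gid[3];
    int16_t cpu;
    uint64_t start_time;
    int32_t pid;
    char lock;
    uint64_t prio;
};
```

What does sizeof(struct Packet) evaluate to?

64 bytes

Msg: state at 0 (size 1, align 1) → ends 1; pad 7 to align 8 for score; score at 8 (size 8, align 8) → ends 16; y at 16 (size 2, align 2) → ends 18; tail pad 6 to reach multiple of 8; total 24 bytes, alignment 8
refcount at 0 (size 4, align 4) → ends 4
pad 4 to align 8 for rss
rss at 8 (size 24, align 8) → ends 32
gid at 32 (size 3, align 1) → ends 35
pad 1 to align 2 for cpu
cpu at 36 (size 2, align 2) → ends 38
pad 2 to align 8 for start_time
start_time at 40 (size 8, align 8) → ends 48
pid at 48 (size 4, align 4) → ends 52
lock at 52 (size 1, align 1) → ends 53
pad 3 to align 8 for prio
prio at 56 (size 8, align 8) → ends 64
total 64 bytes, alignment 8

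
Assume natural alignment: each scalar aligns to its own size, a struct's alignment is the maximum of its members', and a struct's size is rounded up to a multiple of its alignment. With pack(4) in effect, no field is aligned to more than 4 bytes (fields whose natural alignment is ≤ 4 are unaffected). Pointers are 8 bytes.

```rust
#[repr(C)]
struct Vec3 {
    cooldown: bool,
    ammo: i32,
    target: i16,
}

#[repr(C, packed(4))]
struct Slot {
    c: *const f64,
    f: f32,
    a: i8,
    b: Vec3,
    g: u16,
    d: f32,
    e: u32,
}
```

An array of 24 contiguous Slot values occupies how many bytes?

960

Vec3: @0: cooldown [1B, align 1] → 1; +3 pad (align 4); @4: ammo [4B, align 4] → 8; @8: target [2B, align 2] → 10; +2 tail pad (align 4); size 12, align 4
@0: c [8B, align 4] → 8
@8: f [4B, align 4] → 12
@12: a [1B, align 1] → 13
+3 pad (align 4)
@16: b [12B, align 4] → 28
@28: g [2B, align 2] → 30
+2 pad (align 4)
@32: d [4B, align 4] → 36
@36: e [4B, align 4] → 40
size 40, align 4
array of 24: 24 × 40 = 960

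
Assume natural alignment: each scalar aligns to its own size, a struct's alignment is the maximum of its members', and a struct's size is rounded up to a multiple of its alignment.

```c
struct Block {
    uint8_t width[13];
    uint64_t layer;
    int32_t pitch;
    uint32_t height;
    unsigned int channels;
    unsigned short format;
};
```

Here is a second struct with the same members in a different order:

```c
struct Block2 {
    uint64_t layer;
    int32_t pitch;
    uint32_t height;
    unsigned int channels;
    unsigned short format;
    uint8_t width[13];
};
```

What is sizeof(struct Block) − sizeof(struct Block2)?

0

@0: width [13B, align 1] → 13
+3 pad (align 8)
@16: layer [8B, align 8] → 24
@24: pitch [4B, align 4] → 28
@28: height [4B, align 4] → 32
@32: channels [4B, align 4] → 36
@36: format [2B, align 2] → 38
+2 tail pad (align 8)
size 40, align 8
— Block2 —
@0: layer [8B, align 8] → 8
@8: pitch [4B, align 4] → 12
@12: height [4B, align 4] → 16
@16: channels [4B, align 4] → 20
@20: format [2B, align 2] → 22
@22: width [13B, align 1] → 35
+5 tail pad (align 8)
size 40, align 8
40 − 40 = 0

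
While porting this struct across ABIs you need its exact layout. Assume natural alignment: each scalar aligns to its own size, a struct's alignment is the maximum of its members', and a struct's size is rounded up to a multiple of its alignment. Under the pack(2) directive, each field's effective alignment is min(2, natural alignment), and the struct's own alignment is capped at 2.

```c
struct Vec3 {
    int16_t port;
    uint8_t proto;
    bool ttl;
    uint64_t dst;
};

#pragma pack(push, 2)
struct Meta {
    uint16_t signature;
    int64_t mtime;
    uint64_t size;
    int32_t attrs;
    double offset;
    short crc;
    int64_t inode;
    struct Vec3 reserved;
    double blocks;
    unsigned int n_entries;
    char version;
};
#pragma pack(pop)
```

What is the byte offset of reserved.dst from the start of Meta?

Vec3: @0: port [2B, align 2] → 2; @2: proto [1B, align 1] → 3; @3: ttl [1B, align 1] → 4; +4 pad (align 8); @8: dst [8B, align 8] → 16; size 16, align 8
@0: signature [2B, align 2] → 2
@2: mtime [8B, align 2] → 10
@10: size [8B, align 2] → 18
@18: attrs [4B, align 2] → 22
@22: offset [8B, align 2] → 30
@30: crc [2B, align 2] → 32
@32: inode [8B, align 2] → 40
@40: reserved [16B, align 2] → 56
within Vec3: dst at 8
40 + 8 = 48

48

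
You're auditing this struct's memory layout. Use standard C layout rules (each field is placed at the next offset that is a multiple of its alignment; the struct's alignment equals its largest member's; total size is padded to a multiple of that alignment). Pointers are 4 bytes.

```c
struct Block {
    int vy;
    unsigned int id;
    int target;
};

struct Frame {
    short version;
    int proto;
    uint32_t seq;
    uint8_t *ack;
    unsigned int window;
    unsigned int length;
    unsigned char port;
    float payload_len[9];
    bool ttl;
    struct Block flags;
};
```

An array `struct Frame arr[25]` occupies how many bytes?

2000

Block: @0: vy [4B, align 4] → 4; @4: id [4B, align 4] → 8; @8: target [4B, align 4] → 12; size 12, align 4
@0: version [2B, align 2] → 2
+2 pad (align 4)
@4: proto [4B, align 4] → 8
@8: seq [4B, align 4] → 12
@12: ack [4B, align 4] → 16
@16: window [4B, align 4] → 20
@20: length [4B, align 4] → 24
@24: port [1B, align 1] → 25
+3 pad (align 4)
@28: payload_len [36B, align 4] → 64
@64: ttl [1B, align 1] → 65
+3 pad (align 4)
@68: flags [12B, align 4] → 80
size 80, align 4
array of 25: 25 × 80 = 2000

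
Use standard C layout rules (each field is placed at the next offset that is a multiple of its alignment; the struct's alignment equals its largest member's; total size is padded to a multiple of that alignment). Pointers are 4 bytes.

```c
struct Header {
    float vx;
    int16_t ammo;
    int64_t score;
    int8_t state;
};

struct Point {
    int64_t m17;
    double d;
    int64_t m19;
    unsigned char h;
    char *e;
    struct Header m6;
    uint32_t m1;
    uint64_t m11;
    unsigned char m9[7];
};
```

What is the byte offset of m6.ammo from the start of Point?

36

Header: vx at 0 (size 4, align 4) → ends 4; ammo at 4 (size 2, align 2) → ends 6; pad 2 to align 8 for score; score at 8 (size 8, align 8) → ends 16; state at 16 (size 1, align 1) → ends 17; tail pad 7 to reach multiple of 8; total 24 bytes, alignment 8
m17 at 0 (size 8, align 8) → ends 8
d at 8 (size 8, align 8) → ends 16
m19 at 16 (size 8, align 8) → ends 24
h at 24 (size 1, align 1) → ends 25
pad 3 to align 4 for e
e at 28 (size 4, align 4) → ends 32
m6 at 32 (size 24, align 8) → ends 56
within Header: ammo at 4
32 + 4 = 36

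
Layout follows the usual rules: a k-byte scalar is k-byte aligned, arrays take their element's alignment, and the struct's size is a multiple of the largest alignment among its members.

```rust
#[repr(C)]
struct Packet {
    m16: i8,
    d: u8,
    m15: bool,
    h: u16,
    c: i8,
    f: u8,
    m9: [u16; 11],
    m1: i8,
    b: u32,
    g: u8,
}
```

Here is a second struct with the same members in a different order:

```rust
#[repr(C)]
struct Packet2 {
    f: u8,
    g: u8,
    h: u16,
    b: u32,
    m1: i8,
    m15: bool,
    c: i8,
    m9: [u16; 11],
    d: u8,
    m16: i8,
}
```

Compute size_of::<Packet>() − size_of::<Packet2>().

4

@0: m16 [1B, align 1] → 1
@1: d [1B, align 1] → 2
@2: m15 [1B, align 1] → 3
+1 pad (align 2)
@4: h [2B, align 2] → 6
@6: c [1B, align 1] → 7
@7: f [1B, align 1] → 8
@8: m9 [22B, align 2] → 30
@30: m1 [1B, align 1] → 31
+1 pad (align 4)
@32: b [4B, align 4] → 36
@36: g [1B, align 1] → 37
+3 tail pad (align 4)
size 40, align 4
— Packet2 —
@0: f [1B, align 1] → 1
@1: g [1B, align 1] → 2
@2: h [2B, align 2] → 4
@4: b [4B, align 4] → 8
@8: m1 [1B, align 1] → 9
@9: m15 [1B, align 1] → 10
@10: c [1B, align 1] → 11
+1 pad (align 2)
@12: m9 [22B, align 2] → 34
@34: d [1B, align 1] → 35
@35: m16 [1B, align 1] → 36
size 36, align 4
40 − 36 = 4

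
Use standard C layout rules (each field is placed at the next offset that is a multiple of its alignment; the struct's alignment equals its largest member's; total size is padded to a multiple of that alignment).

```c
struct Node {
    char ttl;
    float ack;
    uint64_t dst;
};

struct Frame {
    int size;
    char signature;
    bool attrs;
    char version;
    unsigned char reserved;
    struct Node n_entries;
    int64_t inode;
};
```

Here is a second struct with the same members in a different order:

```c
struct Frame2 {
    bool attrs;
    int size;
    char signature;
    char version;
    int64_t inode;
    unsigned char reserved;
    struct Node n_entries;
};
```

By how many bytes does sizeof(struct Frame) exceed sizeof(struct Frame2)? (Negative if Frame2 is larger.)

Node: @0: ttl [1B, align 1] → 1; +3 pad (align 4); @4: ack [4B, align 4] → 8; @8: dst [8B, align 8] → 16; size 16, align 8
@0: size [4B, align 4] → 4
@4: signature [1B, align 1] → 5
@5: attrs [1B, align 1] → 6
@6: version [1B, align 1] → 7
@7: reserved [1B, align 1] → 8
@8: n_entries [16B, align 8] → 24
@24: inode [8B, align 8] → 32
size 32, align 8
— Frame2 —
@0: attrs [1B, align 1] → 1
+3 pad (align 4)
@4: size [4B, align 4] → 8
@8: signature [1B, align 1] → 9
@9: version [1B, align 1] → 10
+6 pad (align 8)
@16: inode [8B, align 8] → 24
@24: reserved [1B, align 1] → 25
+7 pad (align 8)
@32: n_entries [16B, align 8] → 48
size 48, align 8
32 − 48 = -16

-16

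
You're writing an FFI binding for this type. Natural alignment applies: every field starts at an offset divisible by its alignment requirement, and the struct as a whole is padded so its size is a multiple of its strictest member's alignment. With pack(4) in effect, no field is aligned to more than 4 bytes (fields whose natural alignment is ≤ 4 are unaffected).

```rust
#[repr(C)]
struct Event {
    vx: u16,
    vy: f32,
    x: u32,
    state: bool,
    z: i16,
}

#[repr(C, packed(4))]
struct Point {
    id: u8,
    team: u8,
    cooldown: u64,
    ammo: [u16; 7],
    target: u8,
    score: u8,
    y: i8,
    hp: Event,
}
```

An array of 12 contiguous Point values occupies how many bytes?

Event: 0..2  vx  (2B, 2-aligned); 2..4  -- padding (2B); 4..8  vy  (4B, 4-aligned); 8..12  x  (4B, 4-aligned); 12..13  state  (1B, 1-aligned); 13..14  -- padding (1B); 14..16  z  (2B, 2-aligned); sizeof = 16, alignof = 4
0..1  id  (1B, 1-aligned)
1..2  team  (1B, 1-aligned)
2..4  -- padding (2B)
4..12  cooldown  (8B, 4-aligned)
12..26  ammo  (14B, 2-aligned)
26..27  target  (1B, 1-aligned)
27..28  score  (1B, 1-aligned)
28..29  y  (1B, 1-aligned)
29..32  -- padding (3B)
32..48  hp  (16B, 4-aligned)
sizeof = 48, alignof = 4
array of 12: 12 × 48 = 576

576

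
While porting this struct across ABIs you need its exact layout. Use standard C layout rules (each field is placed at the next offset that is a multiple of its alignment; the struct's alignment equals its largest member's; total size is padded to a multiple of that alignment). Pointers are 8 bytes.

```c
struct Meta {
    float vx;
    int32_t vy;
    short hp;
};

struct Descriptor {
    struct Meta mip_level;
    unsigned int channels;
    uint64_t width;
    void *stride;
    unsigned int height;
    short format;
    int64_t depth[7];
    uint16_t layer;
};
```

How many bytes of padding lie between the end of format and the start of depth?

2

Meta: @0: vx [4B, align 4] → 4; @4: vy [4B, align 4] → 8; @8: hp [2B, align 2] → 10; +2 tail pad (align 4); size 12, align 4
@0: mip_level [12B, align 4] → 12
@12: channels [4B, align 4] → 16
@16: width [8B, align 8] → 24
@24: stride [8B, align 8] → 32
@32: height [4B, align 4] → 36
@36: format [2B, align 2] → 38
+2 pad (align 8)
@40: depth [56B, align 8] → 96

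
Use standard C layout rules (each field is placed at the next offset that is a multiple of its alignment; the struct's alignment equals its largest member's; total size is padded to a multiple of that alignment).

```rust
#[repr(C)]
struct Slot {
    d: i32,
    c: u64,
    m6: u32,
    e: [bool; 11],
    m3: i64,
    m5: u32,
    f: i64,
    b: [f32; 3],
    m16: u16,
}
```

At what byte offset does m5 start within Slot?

@0: d [4B, align 4] → 4
+4 pad (align 8)
@8: c [8B, align 8] → 16
@16: m6 [4B, align 4] → 20
@20: e [11B, align 1] → 31
+1 pad (align 8)
@32: m3 [8B, align 8] → 40
@40: m5 [4B, align 4] → 44

40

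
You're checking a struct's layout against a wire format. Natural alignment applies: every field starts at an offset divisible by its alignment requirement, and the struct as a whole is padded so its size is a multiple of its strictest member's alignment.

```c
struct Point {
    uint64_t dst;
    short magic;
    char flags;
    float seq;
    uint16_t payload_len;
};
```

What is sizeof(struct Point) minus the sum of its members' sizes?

7

@0: dst [8B, align 8] → 8
@8: magic [2B, align 2] → 10
@10: flags [1B, align 1] → 11
+1 pad (align 4)
@12: seq [4B, align 4] → 16
@16: payload_len [2B, align 2] → 18
+6 tail pad (align 8)
size 24, align 8
data bytes 17, size 24 → padding 7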